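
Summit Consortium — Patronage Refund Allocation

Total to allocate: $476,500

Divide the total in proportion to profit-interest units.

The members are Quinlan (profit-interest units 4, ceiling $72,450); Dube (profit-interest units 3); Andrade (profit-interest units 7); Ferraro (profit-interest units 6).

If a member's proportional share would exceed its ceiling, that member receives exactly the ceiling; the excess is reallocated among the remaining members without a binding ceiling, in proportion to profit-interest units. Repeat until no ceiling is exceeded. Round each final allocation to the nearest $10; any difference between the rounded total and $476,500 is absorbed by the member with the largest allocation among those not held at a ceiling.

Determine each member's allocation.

Combined profit-interest units = 20.
Proportional shares (ignoring caps): Quinlan 95,300.00; Dube 71,475.00; Andrade 166,775.00; Ferraro 142,950.00.
Cap binds for Quinlan ($72,450); residual $404,050 reallocated over remaining profit-interest units 16.
Redistributed shares: Dube 75,759.38 → $75,760; Andrade 176,771.88 → $176,770; Ferraro 151,518.75 → $151,520.

Quinlan: $72,450 · Dube: $75,760 · Andrade: $176,770 · Ferraro: $151,520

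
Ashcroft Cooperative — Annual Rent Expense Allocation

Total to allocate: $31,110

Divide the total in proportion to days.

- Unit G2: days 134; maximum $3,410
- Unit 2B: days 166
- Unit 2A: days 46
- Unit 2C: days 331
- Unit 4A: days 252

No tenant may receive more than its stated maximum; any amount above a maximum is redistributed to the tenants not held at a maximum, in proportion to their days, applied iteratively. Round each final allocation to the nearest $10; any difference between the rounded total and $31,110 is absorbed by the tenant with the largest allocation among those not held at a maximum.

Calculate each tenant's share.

Unit G2: $3,410 · Unit 2B: $5,780 · Unit 2A: $1,600 · Unit 2C: $11,540 · Unit 4A: $8,780

Total days = 929.
Pro-rata shares before constraints: Unit G2 4,487.34; Unit 2B 5,558.95; Unit 2A 1,540.43; Unit 2C 11,084.40; Unit 4A 8,438.88.
Capped: Unit G2 ($3,410); residual $27,700 reallocated over remaining days 795.
Remaining shares: Unit 2B 5,783.90 → $5,780; Unit 2A 1,602.77 → $1,600; Unit 2C 11,532.96 → $11,530; Unit 4A 8,780.38 → $8,780.
Rounding difference +$10 applied to Unit 2C → $11,540.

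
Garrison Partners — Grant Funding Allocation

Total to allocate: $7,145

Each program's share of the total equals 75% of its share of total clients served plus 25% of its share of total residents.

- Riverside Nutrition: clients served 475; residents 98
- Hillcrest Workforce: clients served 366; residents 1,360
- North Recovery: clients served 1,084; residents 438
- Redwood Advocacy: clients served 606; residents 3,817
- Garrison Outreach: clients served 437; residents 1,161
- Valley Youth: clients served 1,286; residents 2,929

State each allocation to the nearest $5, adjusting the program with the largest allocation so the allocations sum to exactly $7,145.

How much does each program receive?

Clients served total 4,254; residents total 9,803.
Composite weights (75% clients served + 25% residents): Riverside Nutrition 0.0862; Hillcrest Workforce 0.0992; North Recovery 0.2023; Redwood Advocacy 0.2042; Garrison Outreach 0.1067; Valley Youth 0.3014.
Raw shares: Riverside Nutrition 616.21; Hillcrest Workforce 708.86; North Recovery 1,445.32; Redwood Advocacy 1,458.89; Garrison Outreach 762.04; Valley Youth 2,153.68.
After rounding ($5): Riverside Nutrition $615; Hillcrest Workforce $710; North Recovery $1,445; Redwood Advocacy $1,460; Garrison Outreach $760; Valley Youth $2,155. Sum = $7,145.
Rounded total matches; no reconciliation needed.

Riverside Nutrition: $615; Hillcrest Workforce: $710; North Recovery: $1,445; Redwood Advocacy: $1,460; Garrison Outreach: $760; Valley Youth: $2,155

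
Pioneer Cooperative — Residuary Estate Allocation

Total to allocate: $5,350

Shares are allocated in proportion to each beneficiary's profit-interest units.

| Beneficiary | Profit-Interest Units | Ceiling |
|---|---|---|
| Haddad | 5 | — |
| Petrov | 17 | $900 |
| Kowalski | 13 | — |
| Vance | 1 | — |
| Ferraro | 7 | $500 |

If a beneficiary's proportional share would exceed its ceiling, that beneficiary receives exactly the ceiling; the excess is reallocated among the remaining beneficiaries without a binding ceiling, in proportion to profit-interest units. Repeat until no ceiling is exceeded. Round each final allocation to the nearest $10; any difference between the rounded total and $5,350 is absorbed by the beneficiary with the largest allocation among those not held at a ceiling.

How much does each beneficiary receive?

Profit-interest units total: 43.
Pro-rata shares before constraints: Haddad 622.09; Petrov 2,115.12; Kowalski 1,617.44; Vance 124.42; Ferraro 870.93.
Held at cap: Petrov ($900), Ferraro ($500); remaining pool $3,950 reallocated over remaining profit-interest units 19.
Remaining shares: Haddad 1,039.47 → $1,040; Kowalski 2,702.63 → $2,700; Vance 207.89 → $210.

Haddad: $1,040 | Petrov: $900 | Kowalski: $2,700 | Vance: $210 | Ferraro: $500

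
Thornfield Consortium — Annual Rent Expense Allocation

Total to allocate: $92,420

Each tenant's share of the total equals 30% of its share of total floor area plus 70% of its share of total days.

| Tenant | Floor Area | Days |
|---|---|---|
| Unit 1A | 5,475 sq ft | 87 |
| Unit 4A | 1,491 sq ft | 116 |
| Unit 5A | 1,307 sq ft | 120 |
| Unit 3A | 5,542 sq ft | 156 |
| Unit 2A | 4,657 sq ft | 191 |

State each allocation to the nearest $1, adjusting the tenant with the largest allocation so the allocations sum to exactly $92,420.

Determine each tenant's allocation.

Totals — floor area 18,472, days 670.
Blended shares (30% floor area + 70% days): Unit 1A 0.1798; Unit 4A 0.1454; Unit 5A 0.1466; Unit 3A 0.2530; Unit 2A 0.2752.
Raw shares: Unit 1A 16,618.40; Unit 4A 13,438.71; Unit 5A 13,548.76; Unit 3A 23,381.48; Unit 2A 25,432.66.
After rounding ($1): Unit 1A $16,618; Unit 4A $13,439; Unit 5A $13,549; Unit 3A $23,381; Unit 2A $25,433. Sum = $92,420.
Rounded total matches; no reconciliation needed.

Unit 1A: $16,618; Unit 4A: $13,439; Unit 5A: $13,549; Unit 3A: $23,381; Unit 2A: $25,433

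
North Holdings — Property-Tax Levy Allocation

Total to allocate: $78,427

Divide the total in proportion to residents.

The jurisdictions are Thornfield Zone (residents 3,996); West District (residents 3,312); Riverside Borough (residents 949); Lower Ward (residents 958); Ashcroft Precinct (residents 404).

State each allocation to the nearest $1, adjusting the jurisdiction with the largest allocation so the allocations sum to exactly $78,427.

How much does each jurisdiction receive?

Sum of residents: 9,619.
Raw shares: Thornfield Zone 3,996/9,619 × $78,427 = 32,580.76; West District 3,312/9,619 × $78,427 = 27,003.87; Riverside Borough 949/9,619 × $78,427 = 7,737.52; Lower Ward 958/9,619 × $78,427 = 7,810.90; Ashcroft Precinct 404/9,619 × $78,427 = 3,293.95.
Rounded to nearest $1: Thornfield Zone $32,581; West District $27,004; Riverside Borough $7,738; Lower Ward $7,811; Ashcroft Precinct $3,294. Sum = $78,428.
Difference $78,427 − $78,428 = −$1 applied to largest allocation (Thornfield Zone): Thornfield Zone becomes $32,580.

Thornfield Zone: $32,580 | West District: $27,004 | Riverside Borough: $7,738 | Lower Ward: $7,811 | Ashcroft Precinct: $3,294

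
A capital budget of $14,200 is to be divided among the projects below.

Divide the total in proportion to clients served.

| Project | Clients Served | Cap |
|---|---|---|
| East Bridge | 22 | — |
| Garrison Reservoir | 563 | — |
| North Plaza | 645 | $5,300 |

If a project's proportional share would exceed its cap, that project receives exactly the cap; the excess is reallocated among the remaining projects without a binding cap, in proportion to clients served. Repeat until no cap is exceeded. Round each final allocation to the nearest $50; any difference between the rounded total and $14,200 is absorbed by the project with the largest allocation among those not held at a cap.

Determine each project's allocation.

East Bridge: $350 · Garrison Reservoir: $8,550 · North Plaza: $5,300

Combined clients served = 1,230.
Pro-rata shares before constraints: East Bridge 253.98; Garrison Reservoir 6,499.67; North Plaza 7,446.34.
Held at cap: North Plaza ($5,300); residual $8,900 reallocated over remaining clients served 585.
Remaining shares: East Bridge 334.70 → $350; Garrison Reservoir 8,565.30 → $8,550.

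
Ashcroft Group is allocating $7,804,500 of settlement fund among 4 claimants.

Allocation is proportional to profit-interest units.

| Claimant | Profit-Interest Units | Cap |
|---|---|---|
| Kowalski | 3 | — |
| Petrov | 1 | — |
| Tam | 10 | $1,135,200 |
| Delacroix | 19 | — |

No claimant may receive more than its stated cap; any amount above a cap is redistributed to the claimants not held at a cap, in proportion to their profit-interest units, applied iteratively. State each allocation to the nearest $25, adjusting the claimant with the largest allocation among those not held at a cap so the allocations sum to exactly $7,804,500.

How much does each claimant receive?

Total profit-interest units = 33.
Unconstrained shares: Kowalski 709,500.00; Petrov 236,500.00; Tam 2,365,000.00; Delacroix 4,493,500.00.
Cap binds for Tam ($1,135,200); residual $6,669,300 reallocated over remaining profit-interest units 23.
Shares after redistribution: Kowalski 869,908.70 → $869,900; Petrov 289,969.57 → $289,975; Delacroix 5,509,421.74 → $5,509,425.

Kowalski: $869,900 · Petrov: $289,975 · Tam: $1,135,200 · Delacroix: $5,509,425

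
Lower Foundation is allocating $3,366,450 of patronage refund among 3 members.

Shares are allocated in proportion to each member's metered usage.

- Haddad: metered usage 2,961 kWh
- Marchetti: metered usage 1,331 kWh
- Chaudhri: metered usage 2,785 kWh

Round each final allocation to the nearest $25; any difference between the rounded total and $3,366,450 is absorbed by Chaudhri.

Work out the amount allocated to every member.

Haddad: $1,408,525 · Marchetti: $633,150 · Chaudhri: $1,324,775

Sum of metered usage: 7,077.
Unrounded shares: Haddad 2,961/7,077 × $3,366,450 = 1,408,514.69; Marchetti 1,331/7,077 × $3,366,450 = 633,141.86; Chaudhri 2,785/7,077 × $3,366,450 = 1,324,793.45.
After rounding ($25): Haddad $1,408,525; Marchetti $633,150; Chaudhri $1,324,800. Sum = $3,366,475.
Difference $3,366,450 − $3,366,475 = −$25 applied to Chaudhri: Chaudhri becomes $1,324,775.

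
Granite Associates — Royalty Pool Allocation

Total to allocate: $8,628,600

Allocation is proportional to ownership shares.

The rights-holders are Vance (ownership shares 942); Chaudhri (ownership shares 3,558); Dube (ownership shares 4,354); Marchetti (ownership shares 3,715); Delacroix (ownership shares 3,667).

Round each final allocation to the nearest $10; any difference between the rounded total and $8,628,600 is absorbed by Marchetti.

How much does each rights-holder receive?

Total ownership shares = 16,236.
Proportional shares: Vance 942/16,236 × $8,628,600 = 500,624.61; Chaudhri 3,558/16,236 × $8,628,600 = 1,890,894.24; Dube 4,354/16,236 × $8,628,600 = 2,313,927.35; Marchetti 3,715/16,236 × $8,628,600 = 1,974,331.67; Delacroix 3,667/16,236 × $8,628,600 = 1,948,822.14.
At nearest $10: Vance $500,620; Chaudhri $1,890,890; Dube $2,313,930; Marchetti $1,974,330; Delacroix $1,948,820. Sum = $8,628,590.
Difference $8,628,600 − $8,628,590 = +$10 applied to Marchetti: Marchetti becomes $1,974,340.

Vance: $500,620 · Chaudhri: $1,890,890 · Dube: $2,313,930 · Marchetti: $1,974,340 · Delacroix: $1,948,820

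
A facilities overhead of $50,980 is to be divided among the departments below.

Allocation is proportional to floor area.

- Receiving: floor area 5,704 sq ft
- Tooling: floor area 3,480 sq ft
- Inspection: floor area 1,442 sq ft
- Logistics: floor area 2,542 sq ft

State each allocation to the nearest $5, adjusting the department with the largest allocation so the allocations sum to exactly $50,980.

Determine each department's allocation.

Receiving: $22,080 | Tooling: $13,475 | Inspection: $5,585 | Logistics: $9,840

Combined floor area = 13,168.
Unrounded shares: Receiving 5,704/13,168 × $50,980 = 22,083.07; Tooling 3,480/13,168 × $50,980 = 13,472.84; Inspection 1,442/13,168 × $50,980 = 5,582.71; Logistics 2,542/13,168 × $50,980 = 9,841.37.
Rounded to nearest $5: Receiving $22,085; Tooling $13,475; Inspection $5,585; Logistics $9,840. Sum = $50,985.
Difference $50,980 − $50,985 = −$5 applied to largest allocation (Receiving): Receiving becomes $22,080.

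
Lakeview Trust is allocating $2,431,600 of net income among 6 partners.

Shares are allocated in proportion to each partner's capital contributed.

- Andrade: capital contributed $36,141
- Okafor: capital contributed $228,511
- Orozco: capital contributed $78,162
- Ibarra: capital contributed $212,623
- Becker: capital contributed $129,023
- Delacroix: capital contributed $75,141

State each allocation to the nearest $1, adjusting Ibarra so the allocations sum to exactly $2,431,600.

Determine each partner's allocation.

Sum of capital contributed: 759,601.
Unrounded shares: Andrade 36,141/759,601 × $2,431,600 = 115,692.92; Okafor 228,511/759,601 × $2,431,600 = 731,498.97; Orozco 78,162/759,601 × $2,431,600 = 250,208.62; Ibarra 212,623/759,601 × $2,431,600 = 680,639.03; Becker 129,023/759,601 × $2,431,600 = 413,022.53; Delacroix 75,141/759,601 × $2,431,600 = 240,537.93.
After rounding ($1): Andrade $115,693; Okafor $731,499; Orozco $250,209; Ibarra $680,639; Becker $413,023; Delacroix $240,538. Sum = $2,431,601.
Difference $2,431,600 − $2,431,601 = −$1 applied to Ibarra: Ibarra becomes $680,638.

Andrade: $115,693; Okafor: $731,499; Orozco: $250,209; Ibarra: $680,638; Becker: $413,023; Delacroix: $240,538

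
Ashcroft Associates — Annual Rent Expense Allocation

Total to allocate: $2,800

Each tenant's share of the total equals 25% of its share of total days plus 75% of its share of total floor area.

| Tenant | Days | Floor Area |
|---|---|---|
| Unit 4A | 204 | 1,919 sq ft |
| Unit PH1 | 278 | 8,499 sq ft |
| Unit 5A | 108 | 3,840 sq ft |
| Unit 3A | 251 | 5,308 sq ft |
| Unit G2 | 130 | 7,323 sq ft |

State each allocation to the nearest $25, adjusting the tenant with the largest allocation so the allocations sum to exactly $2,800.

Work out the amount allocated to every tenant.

Days total 971; floor area total 26,889.
Composite weights (25% days + 75% floor area): Unit 4A 0.1060; Unit PH1 0.3086; Unit 5A 0.1349; Unit 3A 0.2127; Unit G2 0.2377.
Proportional shares: Unit 4A 296.94; Unit PH1 864.17; Unit 5A 377.76; Unit 3A 595.50; Unit G2 665.64.
At nearest $25: Unit 4A $300; Unit PH1 $875; Unit 5A $375; Unit 3A $600; Unit G2 $675. Sum = $2,825.
Difference $2,800 − $2,825 = −$25 applied to largest allocation (Unit PH1): Unit PH1 becomes $850.

Unit 4A: $300; Unit PH1: $850; Unit 5A: $375; Unit 3A: $600; Unit G2: $675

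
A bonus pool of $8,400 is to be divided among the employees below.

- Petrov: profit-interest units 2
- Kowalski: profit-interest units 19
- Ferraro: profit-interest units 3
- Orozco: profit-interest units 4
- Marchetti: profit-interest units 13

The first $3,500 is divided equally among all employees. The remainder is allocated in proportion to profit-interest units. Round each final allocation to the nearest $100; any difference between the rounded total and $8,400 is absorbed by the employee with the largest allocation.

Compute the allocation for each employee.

$3,500 shared equally gives $700 per employee.
Remainder $4,900 by profit-interest units (total 41): Petrov 239.02 → $200; Kowalski 2,270.73 → $2,300; Ferraro 358.54 → $400; Orozco 478.05 → $500; Marchetti 1,553.66 → $1,600.
Rounding difference −$100 on remainder applied to Kowalski.
Totals: Petrov $700 + $200 = $900; Kowalski $700 + $2,200 = $2,900; Ferraro $700 + $400 = $1,100; Orozco $700 + $500 = $1,200; Marchetti $700 + $1,600 = $2,300.

Petrov: $900; Kowalski: $2,900; Ferraro: $1,100; Orozco: $1,200; Marchetti: $2,300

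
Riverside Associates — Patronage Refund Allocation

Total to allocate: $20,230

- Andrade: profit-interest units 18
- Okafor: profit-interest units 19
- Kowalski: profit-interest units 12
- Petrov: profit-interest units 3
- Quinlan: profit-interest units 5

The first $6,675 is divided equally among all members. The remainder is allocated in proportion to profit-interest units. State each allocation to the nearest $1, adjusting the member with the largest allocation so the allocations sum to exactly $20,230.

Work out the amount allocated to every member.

Andrade: $5,616; Okafor: $5,853; Kowalski: $4,189; Petrov: $2,048; Quinlan: $2,524

$6,675 shared equally gives $1,335 per member.
Remainder $13,555 by profit-interest units (total 57): Andrade 4,280.53 → $4,281; Okafor 4,518.33 → $4,518; Kowalski 2,853.68 → $2,854; Petrov 713.42 → $713; Quinlan 1,189.04 → $1,189.
Totals: Andrade $1,335 + $4,281 = $5,616; Okafor $1,335 + $4,518 = $5,853; Kowalski $1,335 + $2,854 = $4,189; Petrov $1,335 + $713 = $2,048; Quinlan $1,335 + $1,189 = $2,524.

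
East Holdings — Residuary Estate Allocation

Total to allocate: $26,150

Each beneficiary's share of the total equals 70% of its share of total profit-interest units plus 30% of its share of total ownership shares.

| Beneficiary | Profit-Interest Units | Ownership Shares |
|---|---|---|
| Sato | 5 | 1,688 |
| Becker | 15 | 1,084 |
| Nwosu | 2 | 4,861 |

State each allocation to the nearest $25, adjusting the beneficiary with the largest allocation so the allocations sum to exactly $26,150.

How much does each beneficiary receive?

Sato: $5,900 | Becker: $13,600 | Nwosu: $6,650

Totals — profit-interest units 22, ownership shares 7,633.
Combined weights (70% profit-interest units + 30% ownership shares): Sato 0.2254; Becker 0.5199; Nwosu 0.2547.
Raw shares: Sato 5,895.11; Becker 13,594.79; Nwosu 6,660.10.
After rounding ($25): Sato $5,900; Becker $13,600; Nwosu $6,650. Sum = $26,150.
No rounding difference to absorb.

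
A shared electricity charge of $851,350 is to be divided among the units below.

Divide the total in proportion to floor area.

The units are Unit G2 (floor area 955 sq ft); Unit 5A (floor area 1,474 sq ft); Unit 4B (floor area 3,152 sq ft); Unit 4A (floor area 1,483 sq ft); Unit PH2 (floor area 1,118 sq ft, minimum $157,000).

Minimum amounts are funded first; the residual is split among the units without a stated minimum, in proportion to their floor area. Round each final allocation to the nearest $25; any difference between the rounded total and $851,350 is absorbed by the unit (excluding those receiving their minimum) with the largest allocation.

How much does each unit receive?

Fund the minimums — Unit PH2 $157,000. Balance $694,350.
Balance split over remaining floor area 7,064: Unit G2 93,870.93 → $93,875; Unit 5A 144,885.60 → $144,875; Unit 4B 309,823.22 → $309,825; Unit 4A 145,770.25 → $145,775.

Unit G2: $93,875 | Unit 5A: $144,875 | Unit 4B: $309,825 | Unit 4A: $145,775 | Unit PH2: $157,000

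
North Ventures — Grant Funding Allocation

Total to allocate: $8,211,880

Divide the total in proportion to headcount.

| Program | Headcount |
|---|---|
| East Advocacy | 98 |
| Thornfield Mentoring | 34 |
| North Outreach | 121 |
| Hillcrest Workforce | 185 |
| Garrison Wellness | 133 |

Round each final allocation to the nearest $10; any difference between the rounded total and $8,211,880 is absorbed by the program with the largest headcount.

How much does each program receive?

Combined headcount = 571.
Unrounded shares: East Advocacy 98/571 × $8,211,880 = 1,409,394.47; Thornfield Mentoring 34/571 × $8,211,880 = 488,973.59; North Outreach 121/571 × $8,211,880 = 1,740,170.72; Hillcrest Workforce 185/571 × $8,211,880 = 2,660,591.59; Garrison Wellness 133/571 × $8,211,880 = 1,912,749.63.
At nearest $10: East Advocacy $1,409,390; Thornfield Mentoring $488,970; North Outreach $1,740,170; Hillcrest Workforce $2,660,590; Garrison Wellness $1,912,750. Sum = $8,211,870.
Difference $8,211,880 − $8,211,870 = +$10 applied to largest headcount (Hillcrest Workforce): Hillcrest Workforce becomes $2,660,600.

East Advocacy: $1,409,390; Thornfield Mentoring: $488,970; North Outreach: $1,740,170; Hillcrest Workforce: $2,660,600; Garrison Wellness: $1,912,750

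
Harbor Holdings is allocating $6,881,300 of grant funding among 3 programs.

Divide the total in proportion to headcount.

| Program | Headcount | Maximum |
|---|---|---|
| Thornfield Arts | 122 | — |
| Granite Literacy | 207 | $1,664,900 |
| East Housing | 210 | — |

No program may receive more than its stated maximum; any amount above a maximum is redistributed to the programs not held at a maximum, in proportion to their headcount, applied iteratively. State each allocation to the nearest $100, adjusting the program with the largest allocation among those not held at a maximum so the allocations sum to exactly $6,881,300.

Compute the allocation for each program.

Thornfield Arts: $1,916,900 | Granite Literacy: $1,664,900 | East Housing: $3,299,500

Sum of headcount: 539.
Unconstrained shares: Thornfield Arts 1,557,548.42; Granite Literacy 2,642,725.60; East Housing 2,681,025.97.
Capped: Granite Literacy ($1,664,900); remaining pool $5,216,400 reallocated over remaining headcount 332.
Remaining shares: Thornfield Arts 1,916,869.88 → $1,916,900; East Housing 3,299,530.12 → $3,299,500.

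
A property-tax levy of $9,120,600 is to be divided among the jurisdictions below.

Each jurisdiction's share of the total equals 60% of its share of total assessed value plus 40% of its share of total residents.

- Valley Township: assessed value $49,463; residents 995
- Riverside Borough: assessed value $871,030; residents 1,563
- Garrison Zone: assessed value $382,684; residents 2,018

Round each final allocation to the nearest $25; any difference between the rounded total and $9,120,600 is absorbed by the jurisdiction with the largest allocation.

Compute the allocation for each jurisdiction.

Valley Township: $1,000,975 · Riverside Borough: $4,903,775 · Garrison Zone: $3,215,850

Assessed value total 1,303,177; residents total 4,576.
Combined weights (60% assessed value + 40% residents): Valley Township 0.1097; Riverside Borough 0.5377; Garrison Zone 0.3526.
Raw shares: Valley Township 1,000,976.24; Riverside Borough 4,903,778.65; Garrison Zone 3,215,845.10.
At nearest $25: Valley Township $1,000,975; Riverside Borough $4,903,775; Garrison Zone $3,215,850. Sum = $9,120,600.
Rounded total matches; no reconciliation needed.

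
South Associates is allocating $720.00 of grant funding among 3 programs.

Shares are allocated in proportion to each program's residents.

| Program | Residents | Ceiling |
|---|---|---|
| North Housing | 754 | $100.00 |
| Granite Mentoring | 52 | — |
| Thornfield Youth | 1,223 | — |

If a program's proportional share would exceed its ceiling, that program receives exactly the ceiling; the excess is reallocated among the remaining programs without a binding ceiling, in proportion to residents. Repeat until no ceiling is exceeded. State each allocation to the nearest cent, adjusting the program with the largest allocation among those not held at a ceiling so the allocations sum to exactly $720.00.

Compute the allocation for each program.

Sum of residents: 2,029.
Pro-rata shares before constraints: North Housing 267.5604; Granite Mentoring 18.4524; Thornfield Youth 433.9872.
Held at cap: North Housing ($100.00); residual $620.00 reallocated over remaining residents 1,275.
Shares after redistribution: Granite Mentoring 25.2863 → $25.29; Thornfield Youth 594.7137 → $594.71.

North Housing: $100.00 · Granite Mentoring: $25.29 · Thornfield Youth: $594.71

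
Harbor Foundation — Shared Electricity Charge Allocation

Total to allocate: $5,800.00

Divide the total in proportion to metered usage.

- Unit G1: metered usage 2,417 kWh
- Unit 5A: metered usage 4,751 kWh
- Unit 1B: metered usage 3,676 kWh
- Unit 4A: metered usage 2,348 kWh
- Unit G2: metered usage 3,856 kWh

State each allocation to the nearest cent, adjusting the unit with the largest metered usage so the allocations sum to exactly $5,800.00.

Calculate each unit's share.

Total metered usage = 2,417 + 4,751 + 3,676 + 2,348 + 3,856 = 17,048.
Raw shares: Unit G1 822.3017; Unit 5A 1,616.3656; Unit 1B 1,250.6335; Unit 4A 798.8268; Unit G2 1,311.8724.
After rounding (cent): Unit G1 $822.30; Unit 5A $1,616.37; Unit 1B $1,250.63; Unit 4A $798.83; Unit G2 $1,311.87. Sum = $5,800.00.
Rounded total matches; no reconciliation needed.

Unit G1: $822.30 | Unit 5A: $1,616.37 | Unit 1B: $1,250.63 | Unit 4A: $798.83 | Unit G2: $1,311.87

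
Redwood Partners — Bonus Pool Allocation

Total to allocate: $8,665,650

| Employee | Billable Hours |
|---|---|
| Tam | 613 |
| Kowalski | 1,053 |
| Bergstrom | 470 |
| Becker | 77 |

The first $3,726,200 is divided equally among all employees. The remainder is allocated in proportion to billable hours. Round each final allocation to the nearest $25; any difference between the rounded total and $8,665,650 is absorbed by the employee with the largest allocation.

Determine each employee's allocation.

Tam: $2,299,775; Kowalski: $3,281,850; Bergstrom: $1,980,600; Becker: $1,103,425

First tranche $3,726,200 split equally: $931,550 each.
Remainder $4,939,450 by billable hours (total 2,213): Tam 1,368,225.42 → $1,368,225; Kowalski 2,350,312.18 → $2,350,300; Bergstrom 1,049,047.22 → $1,049,050; Becker 171,865.18 → $171,875.
Totals: Tam $931,550 + $1,368,225 = $2,299,775; Kowalski $931,550 + $2,350,300 = $3,281,850; Bergstrom $931,550 + $1,049,050 = $1,980,600; Becker $931,550 + $171,875 = $1,103,425.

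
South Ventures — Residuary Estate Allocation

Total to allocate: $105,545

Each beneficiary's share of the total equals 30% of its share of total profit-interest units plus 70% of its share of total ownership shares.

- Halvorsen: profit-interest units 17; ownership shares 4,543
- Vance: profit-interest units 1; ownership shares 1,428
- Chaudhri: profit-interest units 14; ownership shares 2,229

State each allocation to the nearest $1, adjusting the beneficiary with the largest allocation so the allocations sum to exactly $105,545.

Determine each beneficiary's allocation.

Halvorsen: $57,753 · Vance: $13,856 · Chaudhri: $33,936

Profit-interest units total 32; ownership shares total 8,200.
Composite weights (30% profit-interest units + 70% ownership shares): Halvorsen 0.5472; Vance 0.1313; Chaudhri 0.3215.
Pro-rata amounts: Halvorsen 57,753.39; Vance 13,855.68; Chaudhri 33,935.94.
After rounding ($1): Halvorsen $57,753; Vance $13,856; Chaudhri $33,936. Sum = $105,545.
Sum already equals the total — no adjustment.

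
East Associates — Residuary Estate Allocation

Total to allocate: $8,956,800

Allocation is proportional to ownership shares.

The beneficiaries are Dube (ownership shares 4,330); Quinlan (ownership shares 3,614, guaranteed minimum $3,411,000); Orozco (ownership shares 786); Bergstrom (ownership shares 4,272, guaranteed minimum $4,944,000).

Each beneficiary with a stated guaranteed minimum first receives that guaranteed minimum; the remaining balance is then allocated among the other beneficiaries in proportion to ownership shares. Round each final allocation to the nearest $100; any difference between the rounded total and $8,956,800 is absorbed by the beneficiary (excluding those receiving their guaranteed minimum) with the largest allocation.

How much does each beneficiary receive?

Guaranteed amounts: Quinlan $3,411,000; Bergstrom $4,944,000. Residual $601,800.
Residual split over remaining ownership shares 5,116: Dube 509,342.06 → $509,300; Orozco 92,457.94 → $92,500.

Dube: $509,300; Quinlan: $3,411,000; Orozco: $92,500; Bergstrom: $4,944,000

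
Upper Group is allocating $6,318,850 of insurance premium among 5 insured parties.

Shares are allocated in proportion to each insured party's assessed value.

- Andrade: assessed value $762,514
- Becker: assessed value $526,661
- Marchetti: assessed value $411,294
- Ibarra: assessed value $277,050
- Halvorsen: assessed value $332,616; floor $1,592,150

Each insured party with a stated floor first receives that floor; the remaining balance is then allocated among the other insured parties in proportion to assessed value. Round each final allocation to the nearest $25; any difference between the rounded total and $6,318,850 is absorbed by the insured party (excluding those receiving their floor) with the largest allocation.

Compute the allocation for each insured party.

Guaranteed amounts: Halvorsen $1,592,150. Balance $4,726,700.
Balance split over remaining assessed value 1,977,519: Andrade 1,822,574.11 → $1,822,575; Becker 1,258,834.20 → $1,258,825; Marchetti 983,082.01 → $983,075; Ibarra 662,209.69 → $662,200.
Rounding difference +$25 applied to Andrade → $1,822,600.

Andrade: $1,822,600; Becker: $1,258,825; Marchetti: $983,075; Ibarra: $662,200; Halvorsen: $1,592,150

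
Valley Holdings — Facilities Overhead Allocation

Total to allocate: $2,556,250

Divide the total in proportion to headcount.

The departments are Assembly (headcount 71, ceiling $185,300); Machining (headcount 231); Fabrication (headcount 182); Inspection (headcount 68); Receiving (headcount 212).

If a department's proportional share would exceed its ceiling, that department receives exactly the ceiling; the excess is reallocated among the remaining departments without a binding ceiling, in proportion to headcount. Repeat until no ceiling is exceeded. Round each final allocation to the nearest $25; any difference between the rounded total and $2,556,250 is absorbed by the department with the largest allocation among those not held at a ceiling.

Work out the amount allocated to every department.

Assembly: $185,300 · Machining: $790,325 · Fabrication: $622,675 · Inspection: $232,650 · Receiving: $725,300

Sum of headcount: 764.
Pro-rata shares before constraints: Assembly 237,557.26; Machining 772,897.58; Fabrication 608,949.61; Inspection 227,519.63; Receiving 709,325.92.
Capped: Assembly ($185,300); residual $2,370,950 reallocated over remaining headcount 693.
Remaining shares: Machining 790,316.67 → $790,325; Fabrication 622,673.74 → $622,675; Inspection 232,647.33 → $232,650; Receiving 725,312.27 → $725,300.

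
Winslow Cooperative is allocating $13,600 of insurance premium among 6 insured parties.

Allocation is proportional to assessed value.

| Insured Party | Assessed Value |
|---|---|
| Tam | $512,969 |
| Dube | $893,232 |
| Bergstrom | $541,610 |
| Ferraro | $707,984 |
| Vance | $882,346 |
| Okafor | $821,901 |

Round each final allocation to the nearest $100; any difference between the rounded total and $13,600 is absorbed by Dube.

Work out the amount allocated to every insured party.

Total assessed value = 4,360,042.
Proportional shares: Tam 512,969/4,360,042 × $13,600 = 1,600.07; Dube 893,232/4,360,042 × $13,600 = 2,786.20; Bergstrom 541,610/4,360,042 × $13,600 = 1,689.41; Ferraro 707,984/4,360,042 × $13,600 = 2,208.37; Vance 882,346/4,360,042 × $13,600 = 2,752.25; Okafor 821,901/4,360,042 × $13,600 = 2,563.70.
Rounded to nearest $100: Tam $1,600; Dube $2,800; Bergstrom $1,700; Ferraro $2,200; Vance $2,800; Okafor $2,600. Sum = $13,700.
Difference $13,600 − $13,700 = −$100 applied to Dube: Dube becomes $2,700.

Tam: $1,600 · Dube: $2,700 · Bergstrom: $1,700 · Ferraro: $2,200 · Vance: $2,800 · Okafor: $2,600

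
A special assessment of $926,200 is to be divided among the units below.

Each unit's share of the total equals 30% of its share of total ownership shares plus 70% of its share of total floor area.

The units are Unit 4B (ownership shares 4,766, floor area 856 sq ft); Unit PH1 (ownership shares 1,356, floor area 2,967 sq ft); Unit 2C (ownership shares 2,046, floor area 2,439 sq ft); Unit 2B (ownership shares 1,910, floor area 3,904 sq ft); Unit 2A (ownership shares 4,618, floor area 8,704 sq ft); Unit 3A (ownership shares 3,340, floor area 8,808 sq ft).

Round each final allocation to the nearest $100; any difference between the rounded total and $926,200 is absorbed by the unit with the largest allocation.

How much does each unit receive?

Unit 4B: $93,500 · Unit PH1: $90,400 · Unit 2C: $88,700 · Unit 2B: $120,900 · Unit 2A: $274,900 · Unit 3A: $257,800

Ownership shares total 18,036; floor area total 27,678.
Combined weights (30% ownership shares + 70% floor area): Unit 4B 0.1009; Unit PH1 0.0976; Unit 2C 0.0957; Unit 2B 0.1305; Unit 2A 0.2969; Unit 3A 0.2783.
Pro-rata amounts: Unit 4B 93,475.57; Unit PH1 90,390.48; Unit 2C 88,652.44; Unit 2B 120,873.96; Unit 2A 275,030.04; Unit 3A 257,777.50.
Rounded to nearest $100: Unit 4B $93,500; Unit PH1 $90,400; Unit 2C $88,700; Unit 2B $120,900; Unit 2A $275,000; Unit 3A $257,800. Sum = $926,300.
Difference $926,200 − $926,300 = −$100 applied to largest allocation (Unit 2A): Unit 2A becomes $274,900.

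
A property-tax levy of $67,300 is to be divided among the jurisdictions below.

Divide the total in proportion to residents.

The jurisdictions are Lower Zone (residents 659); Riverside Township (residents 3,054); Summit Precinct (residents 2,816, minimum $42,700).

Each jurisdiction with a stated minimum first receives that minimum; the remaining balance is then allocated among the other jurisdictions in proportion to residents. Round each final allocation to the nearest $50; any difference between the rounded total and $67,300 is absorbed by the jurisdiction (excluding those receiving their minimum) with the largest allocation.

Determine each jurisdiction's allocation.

Lower Zone: $4,350 · Riverside Township: $20,250 · Summit Precinct: $42,700

Guaranteed amounts: Summit Precinct $42,700. Balance $24,600.
Balance split over remaining residents 3,713: Lower Zone 4,366.12 → $4,350; Riverside Township 20,233.88 → $20,250.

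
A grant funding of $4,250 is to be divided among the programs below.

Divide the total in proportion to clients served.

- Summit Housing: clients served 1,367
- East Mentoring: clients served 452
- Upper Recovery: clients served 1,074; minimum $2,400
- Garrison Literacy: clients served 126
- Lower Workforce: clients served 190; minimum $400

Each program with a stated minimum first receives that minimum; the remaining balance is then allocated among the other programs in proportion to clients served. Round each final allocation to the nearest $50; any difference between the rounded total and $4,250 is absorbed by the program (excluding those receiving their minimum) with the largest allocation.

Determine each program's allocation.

Summit Housing: $1,000 · East Mentoring: $350 · Upper Recovery: $2,400 · Garrison Literacy: $100 · Lower Workforce: $400

Minimums first: Upper Recovery $2,400; Lower Workforce $400. Balance $1,450.
Balance split over remaining clients served 1,945: Summit Housing 1,019.10 → $1,000; East Mentoring 336.97 → $350; Garrison Literacy 93.93 → $100.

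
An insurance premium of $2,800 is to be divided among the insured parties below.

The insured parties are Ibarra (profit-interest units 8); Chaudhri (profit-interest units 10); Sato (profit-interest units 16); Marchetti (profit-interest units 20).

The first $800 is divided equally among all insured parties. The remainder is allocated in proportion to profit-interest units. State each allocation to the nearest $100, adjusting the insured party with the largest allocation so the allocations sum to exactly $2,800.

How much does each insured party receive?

First tranche $800 split equally: $200 each.
Remainder $2,000 by profit-interest units (total 54): Ibarra 296.30 → $300; Chaudhri 370.37 → $400; Sato 592.59 → $600; Marchetti 740.74 → $700.
Totals: Ibarra $200 + $300 = $500; Chaudhri $200 + $400 = $600; Sato $200 + $600 = $800; Marchetti $200 + $700 = $900.

Ibarra: $500; Chaudhri: $600; Sato: $800; Marchetti: $900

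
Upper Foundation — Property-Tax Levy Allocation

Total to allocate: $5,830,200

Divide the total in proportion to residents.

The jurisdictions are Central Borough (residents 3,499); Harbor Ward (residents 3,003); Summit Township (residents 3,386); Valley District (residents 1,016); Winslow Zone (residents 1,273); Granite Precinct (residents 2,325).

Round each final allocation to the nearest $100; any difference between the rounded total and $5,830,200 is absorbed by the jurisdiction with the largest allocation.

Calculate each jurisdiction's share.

Central Borough: $1,406,600; Harbor Ward: $1,207,300; Summit Township: $1,361,300; Valley District: $408,500; Winslow Zone: $511,800; Granite Precinct: $934,700

Sum of residents: 14,502.
Proportional shares: Central Borough 3,499/14,502 × $5,830,200 = 1,406,693.55; Harbor Ward 3,003/14,502 × $5,830,200 = 1,207,288.00; Summit Township 3,386/14,502 × $5,830,200 = 1,361,264.46; Valley District 1,016/14,502 × $5,830,200 = 408,459.74; Winslow Zone 1,273/14,502 × $5,830,200 = 511,780.76; Granite Precinct 2,325/14,502 × $5,830,200 = 934,713.49.
Rounded to nearest $100: Central Borough $1,406,700; Harbor Ward $1,207,300; Summit Township $1,361,300; Valley District $408,500; Winslow Zone $511,800; Granite Precinct $934,700. Sum = $5,830,300.
Difference $5,830,200 − $5,830,300 = −$100 applied to largest allocation (Central Borough): Central Borough becomes $1,406,600.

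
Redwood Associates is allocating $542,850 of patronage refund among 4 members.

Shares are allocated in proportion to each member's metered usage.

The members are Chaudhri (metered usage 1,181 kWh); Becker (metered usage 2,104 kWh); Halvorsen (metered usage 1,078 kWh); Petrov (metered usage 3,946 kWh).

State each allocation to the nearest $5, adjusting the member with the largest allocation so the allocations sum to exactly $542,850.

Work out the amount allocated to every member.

Chaudhri: $77,160 | Becker: $137,460 | Halvorsen: $70,430 | Petrov: $257,800

Sum of metered usage: 8,309.
Raw shares: Chaudhri 1,181/8,309 × $542,850 = 77,158.00; Becker 2,104/8,309 × $542,850 = 137,460.15; Halvorsen 1,078/8,309 × $542,850 = 70,428.73; Petrov 3,946/8,309 × $542,850 = 257,803.12.
After rounding ($5): Chaudhri $77,160; Becker $137,460; Halvorsen $70,430; Petrov $257,805. Sum = $542,855.
Difference $542,850 − $542,855 = −$5 applied to largest allocation (Petrov): Petrov becomes $257,800.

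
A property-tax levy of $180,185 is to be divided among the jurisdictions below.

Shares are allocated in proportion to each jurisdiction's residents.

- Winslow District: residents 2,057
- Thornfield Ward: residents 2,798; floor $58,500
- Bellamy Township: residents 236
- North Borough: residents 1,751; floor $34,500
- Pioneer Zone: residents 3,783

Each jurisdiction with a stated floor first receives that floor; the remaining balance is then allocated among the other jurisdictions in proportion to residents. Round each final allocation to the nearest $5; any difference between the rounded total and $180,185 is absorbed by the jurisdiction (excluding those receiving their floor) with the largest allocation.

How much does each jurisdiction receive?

Winslow District: $29,515; Thornfield Ward: $58,500; Bellamy Township: $3,385; North Borough: $34,500; Pioneer Zone: $54,285

Minimums first: Thornfield Ward $58,500; North Borough $34,500. Residual $87,185.
Residual split over remaining residents 6,076: Winslow District 29,516.05 → $29,515; Bellamy Township 3,386.38 → $3,385; Pioneer Zone 54,282.56 → $54,285.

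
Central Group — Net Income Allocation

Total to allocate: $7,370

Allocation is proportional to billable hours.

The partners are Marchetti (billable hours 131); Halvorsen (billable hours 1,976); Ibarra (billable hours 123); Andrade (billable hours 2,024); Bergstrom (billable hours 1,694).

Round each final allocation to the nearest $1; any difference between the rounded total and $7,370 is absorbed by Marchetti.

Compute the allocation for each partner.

Sum of billable hours: 5,948.
Proportional shares: Marchetti 131/5,948 × $7,370 = 162.32; Halvorsen 1,976/5,948 × $7,370 = 2,448.41; Ibarra 123/5,948 × $7,370 = 152.41; Andrade 2,024/5,948 × $7,370 = 2,507.88; Bergstrom 1,694/5,948 × $7,370 = 2,098.99.
After rounding ($1): Marchetti $162; Halvorsen $2,448; Ibarra $152; Andrade $2,508; Bergstrom $2,099. Sum = $7,369.
Difference $7,370 − $7,369 = +$1 applied to Marchetti: Marchetti becomes $163.

Marchetti: $163 · Halvorsen: $2,448 · Ibarra: $152 · Andrade: $2,508 · Bergstrom: $2,099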